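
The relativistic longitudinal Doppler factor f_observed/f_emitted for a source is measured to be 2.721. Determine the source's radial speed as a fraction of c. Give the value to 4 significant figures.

f_obs/f_src = √((1+β)/(1−β)) = 2.721  ⇒  (1+β)/(1−β) = 7.40384
β = |1 − D²|/(1 + D²) = |1 − 7.40384|/(1 + 7.40384) = 0.7620

β ≈ 0.7620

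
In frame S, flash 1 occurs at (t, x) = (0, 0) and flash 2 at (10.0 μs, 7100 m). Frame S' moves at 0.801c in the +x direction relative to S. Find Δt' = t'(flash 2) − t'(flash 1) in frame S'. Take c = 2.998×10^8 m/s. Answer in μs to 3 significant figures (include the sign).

γ = 1/√(1 − 0.801²) = 1.6704
Δt' = γ(Δt − vΔx/c²) = 1.6704 × (10.0 μs − 0.801×7100 m / (2.998×10^8 m/s))
= 1.6704 × (-8.9696 μs) = -15.0 μs

Δt' ≈ -15.0 μs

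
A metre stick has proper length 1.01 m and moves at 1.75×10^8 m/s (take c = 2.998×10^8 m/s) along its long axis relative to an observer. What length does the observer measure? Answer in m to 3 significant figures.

β = v/c = 1.75×10^8 / 2.998×10^8 = 0.58372
γ = 1/√(1 − 0.58372²) = 1.2316
Length contraction: L = L₀/γ = 1.01/1.2316 = 0.820 m

L ≈ 0.820 m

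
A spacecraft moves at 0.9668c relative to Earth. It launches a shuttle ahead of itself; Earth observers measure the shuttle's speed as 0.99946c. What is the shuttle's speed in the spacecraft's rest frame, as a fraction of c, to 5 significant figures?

Inverse velocity addition: u' = (u − v)/(1 − uv/c²)
= (0.99946 − 0.9668)/(1 − 0.99946×0.9668) = 0.032660/0.03372207 = 0.96851

u' ≈ 0.96851c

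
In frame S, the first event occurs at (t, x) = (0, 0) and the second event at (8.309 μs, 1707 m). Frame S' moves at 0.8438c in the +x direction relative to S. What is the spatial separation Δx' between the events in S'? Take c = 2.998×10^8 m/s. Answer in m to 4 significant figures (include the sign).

Δx' ≈ -735.9 m

γ = 1/√(1 − 0.8438²) = 1.86338
Δx' = γ(Δx − vΔt) = 1.86338 × (1707 m − 0.8438×(2.998×10^8 m/s)×8.309×10^-6 s)
= 1.86338 × (-394.938 m) = -735.9 m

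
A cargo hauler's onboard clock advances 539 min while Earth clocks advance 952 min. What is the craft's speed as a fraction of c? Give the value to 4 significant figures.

β ≈ 0.8243

γ = Δt/τ₀ = 952/539 = 1.76623
β = √(1 − 1/γ²) = √(1 − 1/1.76623²) = 0.8243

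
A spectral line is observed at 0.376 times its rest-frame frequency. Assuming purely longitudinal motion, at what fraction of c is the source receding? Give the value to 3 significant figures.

f_obs/f_src = √((1−β)/(1+β)) = 0.376  ⇒  (1−β)/(1+β) = 0.14138
β = |1 − D²|/(1 + D²) = |1 − 0.14138|/(1 + 0.14138) = 0.752

β ≈ 0.752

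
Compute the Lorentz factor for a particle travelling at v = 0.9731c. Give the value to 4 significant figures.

γ = 1/√(1 − β²) = 1/√(1 − 0.9731²) = 1/√(0.0530764) = 4.341

γ ≈ 4.341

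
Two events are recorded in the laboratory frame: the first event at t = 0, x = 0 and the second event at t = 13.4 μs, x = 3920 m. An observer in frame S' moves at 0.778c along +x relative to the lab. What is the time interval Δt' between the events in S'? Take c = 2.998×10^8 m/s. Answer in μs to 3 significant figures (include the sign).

Δt' ≈ 5.14 μs

γ = 1/√(1 − 0.778²) = 1.5917
Δt' = γ(Δt − vΔx/c²) = 1.5917 × (13.4 μs − 0.778×3920 m / (2.998×10^8 m/s))
= 1.5917 × (3.2274 μs) = 5.14 μs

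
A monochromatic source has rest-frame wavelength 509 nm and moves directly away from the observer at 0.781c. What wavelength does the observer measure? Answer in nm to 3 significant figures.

Relativistic Doppler: λ_obs = λ_src √((1+β)/(1−β))
= 509 × √(1.7810/0.21900) = 509 × 2.8517 = 1450 nm

λ_obs ≈ 1450 nm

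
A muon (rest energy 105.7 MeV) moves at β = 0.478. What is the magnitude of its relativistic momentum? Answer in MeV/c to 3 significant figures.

γ = 1/√(1 − 0.478²) = 1.1385
p = γβm₀c = 1.1385 × 0.478 × 105.7 MeV/c = 57.5 MeV/c

p ≈ 57.5 MeV/c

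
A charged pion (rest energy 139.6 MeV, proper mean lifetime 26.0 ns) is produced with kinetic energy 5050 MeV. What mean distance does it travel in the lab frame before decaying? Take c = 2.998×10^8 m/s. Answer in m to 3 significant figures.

γ = 1 + K/(m₀c²) = 1 + 5050/139.6 = 37.175
β = √(1 − 1/γ²) = 0.99964
Dilated lifetime: γτ₀ = 37.175 × 26.0 ns = 966.54 ns
d = βc·γτ₀ = 0.99964 × (2.998×10^8 m/s) × 9.6654×10^-7 s = 290 m

d ≈ 290 m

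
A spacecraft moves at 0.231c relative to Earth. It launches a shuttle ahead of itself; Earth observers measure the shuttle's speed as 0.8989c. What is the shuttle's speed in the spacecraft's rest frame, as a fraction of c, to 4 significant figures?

Inverse velocity addition: u' = (u − v)/(1 − uv/c²)
= (0.8989 − 0.231)/(1 − 0.8989×0.231) = 0.6679/0.792354 = 0.8429

u' ≈ 0.8429c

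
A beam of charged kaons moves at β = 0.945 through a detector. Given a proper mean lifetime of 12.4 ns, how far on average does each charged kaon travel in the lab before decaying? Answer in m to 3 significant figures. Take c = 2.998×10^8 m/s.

γ = 1/√(1 − 0.945²) = 3.0574
Dilated lifetime: Δt = γτ₀ = 3.0574 × 12.4 ns = 37.912 ns
d = vΔt = 0.945c × 37.912 ns = 2.8331×10^8 m/s × 3.7912×10^-8 s = 10.7 m

d ≈ 10.7 m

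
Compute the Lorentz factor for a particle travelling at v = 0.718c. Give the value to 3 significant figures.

γ ≈ 1.44

γ = 1/√(1 − β²) = 1/√(1 − 0.718²) = 1/√(0.48448) = 1.44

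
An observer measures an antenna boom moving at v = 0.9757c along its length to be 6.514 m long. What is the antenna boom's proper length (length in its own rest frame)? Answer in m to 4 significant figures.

L₀ ≈ 29.73 m

γ = 1/√(1 − 0.9757²) = 4.56390
L₀ = γL = 4.56390 × 6.514 = 29.73 m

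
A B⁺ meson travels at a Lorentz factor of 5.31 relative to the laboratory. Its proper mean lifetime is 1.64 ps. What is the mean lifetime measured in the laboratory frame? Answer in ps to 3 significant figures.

Δt ≈ 8.71 ps

γ = 5.31 (given)
Time dilation: Δt = γτ₀ = 5.31 × 1.64 ps = 8.71 ps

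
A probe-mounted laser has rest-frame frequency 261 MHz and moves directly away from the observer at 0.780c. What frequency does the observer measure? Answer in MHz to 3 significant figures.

Relativistic Doppler: f_obs = f_src √((1−β)/(1+β))
= 261 × √(0.22000/1.7800) = 261 × 0.35156 = 91.8 MHz

f_obs ≈ 91.8 MHz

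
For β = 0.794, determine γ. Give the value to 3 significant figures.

γ = 1/√(1 − β²) = 1/√(1 − 0.794²) = 1/√(0.36956) = 1.64

γ ≈ 1.64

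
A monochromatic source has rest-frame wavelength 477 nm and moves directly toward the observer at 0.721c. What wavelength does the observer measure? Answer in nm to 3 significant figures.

Relativistic Doppler: λ_obs = λ_src √((1−β)/(1+β))
= 477 × √(0.27900/1.7210) = 477 × 0.40264 = 192 nm

λ_obs ≈ 192 nm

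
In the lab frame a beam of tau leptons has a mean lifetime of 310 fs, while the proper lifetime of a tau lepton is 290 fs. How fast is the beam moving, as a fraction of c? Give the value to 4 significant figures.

β ≈ 0.3534

γ = Δt/τ₀ = 310/290 = 1.06897
β = √(1 − 1/γ²) = √(1 − 1/1.06897²) = 0.3534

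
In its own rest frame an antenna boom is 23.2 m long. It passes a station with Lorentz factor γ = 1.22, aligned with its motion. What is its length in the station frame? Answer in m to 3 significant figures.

γ = 1.22 (given)
Length contraction: L = L₀/γ = 23.2/1.22 = 19.0 m

L ≈ 19.0 m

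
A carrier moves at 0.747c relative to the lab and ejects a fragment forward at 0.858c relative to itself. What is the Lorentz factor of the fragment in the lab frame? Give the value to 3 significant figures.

u_lab = (0.858 + 0.747)/(1 + 0.858×0.747) = 1.605/1.64093 = 0.978106
γ = 1/√(1 − 0.978106²) = 4.81

γ ≈ 4.81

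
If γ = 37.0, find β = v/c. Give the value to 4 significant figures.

β = √(1 − 1/γ²) = √(1 − 1/37.0²) = √(0.999270) = 0.9996

β ≈ 0.9996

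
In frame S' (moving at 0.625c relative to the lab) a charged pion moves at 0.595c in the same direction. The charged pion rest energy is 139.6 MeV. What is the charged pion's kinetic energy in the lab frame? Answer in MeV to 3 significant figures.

u_lab = (0.595 + 0.625)/(1 + 0.595×0.625) = 0.889294
γ = 1/√(1 − 0.889294²) = 2.1866
K = (γ − 1)m₀c² = (2.1866 − 1) × 139.6 = 1.1866 × 139.6 = 166 MeV

K ≈ 166 MeV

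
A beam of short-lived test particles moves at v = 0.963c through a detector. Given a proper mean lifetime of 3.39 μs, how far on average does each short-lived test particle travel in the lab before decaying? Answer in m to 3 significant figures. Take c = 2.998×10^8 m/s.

d ≈ 3630 m

γ = 1/√(1 − 0.963²) = 3.7106
Dilated lifetime: Δt = γτ₀ = 3.7106 × 3.39 μs = 12.579 μs
d = vΔt = 0.963c × 12.579 μs = 2.8871×10^8 m/s × 1.2579×10^-5 s = 3630 m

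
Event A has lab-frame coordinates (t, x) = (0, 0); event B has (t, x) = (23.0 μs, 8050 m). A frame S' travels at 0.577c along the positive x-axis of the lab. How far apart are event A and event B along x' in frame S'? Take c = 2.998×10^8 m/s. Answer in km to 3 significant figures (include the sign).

Δx' ≈ 4.98 km

γ = 1/√(1 − 0.577²) = 1.2244
Δx' = γ(Δx − vΔt) = 1.2244 × (8050 m − 0.577×(2.998×10^8 m/s)×23.0×10^-6 s)
= 1.2244 × (4071.4 m) = 4.98 km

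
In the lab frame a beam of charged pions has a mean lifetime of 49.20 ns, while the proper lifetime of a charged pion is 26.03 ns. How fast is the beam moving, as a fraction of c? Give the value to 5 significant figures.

β ≈ 0.84858

γ = Δt/τ₀ = 49.20/26.03 = 1.890127
β = √(1 − 1/γ²) = √(1 − 1/1.890127²) = 0.84858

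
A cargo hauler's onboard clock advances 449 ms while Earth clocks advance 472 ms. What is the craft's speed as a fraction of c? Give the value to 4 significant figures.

γ = Δt/τ₀ = 472/449 = 1.05122
β = √(1 − 1/γ²) = √(1 − 1/1.05122²) = 0.3084

β ≈ 0.3084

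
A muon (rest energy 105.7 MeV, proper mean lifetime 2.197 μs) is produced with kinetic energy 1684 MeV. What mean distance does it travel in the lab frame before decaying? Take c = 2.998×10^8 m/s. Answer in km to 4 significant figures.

d ≈ 11.13 km

γ = 1 + K/(m₀c²) = 1 + 1684/105.7 = 16.9319
β = √(1 − 1/γ²) = 0.998254
Dilated lifetime: γτ₀ = 16.9319 × 2.197 μs = 37.1993 μs
d = βc·γτ₀ = 0.998254 × (2.998×10^8 m/s) × 3.71993×10^-5 s = 11.13 km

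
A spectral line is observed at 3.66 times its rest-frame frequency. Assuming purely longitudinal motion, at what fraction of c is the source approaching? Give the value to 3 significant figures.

f_obs/f_src = √((1+β)/(1−β)) = 3.66  ⇒  (1+β)/(1−β) = 13.396
β = |1 − D²|/(1 + D²) = |1 − 13.396|/(1 + 13.396) = 0.861

β ≈ 0.861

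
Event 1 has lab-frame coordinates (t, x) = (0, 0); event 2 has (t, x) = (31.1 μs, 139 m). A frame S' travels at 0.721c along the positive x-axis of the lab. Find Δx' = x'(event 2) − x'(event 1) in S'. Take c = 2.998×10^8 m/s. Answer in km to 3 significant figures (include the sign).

Δx' ≈ -9.50 km

γ = 1/√(1 − 0.721²) = 1.4431
Δx' = γ(Δx − vΔt) = 1.4431 × (139 m − 0.721×(2.998×10^8 m/s)×31.1×10^-6 s)
= 1.4431 × (-6583.4 m) = -9.50 km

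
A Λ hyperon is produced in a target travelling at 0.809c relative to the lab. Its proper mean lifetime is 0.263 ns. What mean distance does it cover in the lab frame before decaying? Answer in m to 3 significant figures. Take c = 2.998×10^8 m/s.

γ = 1/√(1 − 0.809²) = 1.7012
Dilated lifetime: Δt = γτ₀ = 1.7012 × 0.263 ns = 0.44742 ns
d = vΔt = 0.809c × 0.44742 ns = 2.4254×10^8 m/s × 4.4742×10^-10 s = 0.109 m

d ≈ 0.109 m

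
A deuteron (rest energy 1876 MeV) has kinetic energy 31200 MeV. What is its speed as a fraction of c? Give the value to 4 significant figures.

β ≈ 0.9984

γ = 1 + K/(m₀c²) = 1 + 31200/1876 = 17.6311
β = √(1 − 1/γ²) = 0.9984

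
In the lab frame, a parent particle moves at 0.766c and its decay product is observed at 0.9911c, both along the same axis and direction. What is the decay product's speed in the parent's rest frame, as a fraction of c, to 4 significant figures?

u' ≈ 0.9347c

Inverse velocity addition: u' = (u − v)/(1 − uv/c²)
= (0.9911 − 0.766)/(1 − 0.9911×0.766) = 0.2251/0.240817 = 0.9347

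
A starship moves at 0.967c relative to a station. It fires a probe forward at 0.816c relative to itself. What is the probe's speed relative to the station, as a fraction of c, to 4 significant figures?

u ≈ 0.9966c

Relativistic velocity addition: u = (u' + v)/(1 + u'v/c²)
= (0.816 + 0.967)/(1 + 0.816×0.967) = 1.783/1.78907 = 0.9966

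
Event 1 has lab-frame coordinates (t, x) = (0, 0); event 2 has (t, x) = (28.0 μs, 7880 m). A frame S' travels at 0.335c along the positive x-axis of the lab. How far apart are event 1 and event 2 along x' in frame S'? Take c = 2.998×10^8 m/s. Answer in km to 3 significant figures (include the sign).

γ = 1/√(1 − 0.335²) = 1.0613
Δx' = γ(Δx − vΔt) = 1.0613 × (7880 m − 0.335×(2.998×10^8 m/s)×28.0×10^-6 s)
= 1.0613 × (5067.9 m) = 5.38 km

Δx' ≈ 5.38 km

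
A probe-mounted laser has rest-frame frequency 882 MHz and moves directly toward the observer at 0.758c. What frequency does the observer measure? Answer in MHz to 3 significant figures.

Relativistic Doppler: f_obs = f_src √((1+β)/(1−β))
= 882 × √(1.7580/0.24200) = 882 × 2.6953 = 2380 MHz

f_obs ≈ 2380 MHz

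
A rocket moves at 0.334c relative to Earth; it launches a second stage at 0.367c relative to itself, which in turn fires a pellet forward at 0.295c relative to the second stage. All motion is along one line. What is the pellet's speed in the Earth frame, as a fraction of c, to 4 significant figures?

Compose boost 2: (0.367 + 0.334)/(1 + 0.367×0.334) = 0.7010/1.12258 = 0.624455
Compose boost 3: (0.295 + 0.624455)/(1 + 0.295×0.624455) = 0.919455/1.18421 = 0.7764

u ≈ 0.7764c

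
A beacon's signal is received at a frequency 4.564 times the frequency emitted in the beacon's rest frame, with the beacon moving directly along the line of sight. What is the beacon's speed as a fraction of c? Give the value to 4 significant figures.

β ≈ 0.9084

f_obs/f_src = √((1+β)/(1−β)) = 4.564  ⇒  (1+β)/(1−β) = 20.8301
β = |1 − D²|/(1 + D²) = |1 − 20.8301|/(1 + 20.8301) = 0.9084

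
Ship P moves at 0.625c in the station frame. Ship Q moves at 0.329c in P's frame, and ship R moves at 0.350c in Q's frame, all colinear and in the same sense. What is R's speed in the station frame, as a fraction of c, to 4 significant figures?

Compose boost 2: (0.329 + 0.625)/(1 + 0.329×0.625) = 0.9540/1.20562 = 0.791291
Compose boost 3: (0.350 + 0.791291)/(1 + 0.350×0.791291) = 1.14129/1.27695 = 0.8938

u ≈ 0.8938c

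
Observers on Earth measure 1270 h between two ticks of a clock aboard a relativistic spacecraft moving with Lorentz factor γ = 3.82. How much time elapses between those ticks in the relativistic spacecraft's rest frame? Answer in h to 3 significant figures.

τ₀ ≈ 332 h

γ = 3.82 (given)
Proper time: τ₀ = Δt/γ = 1270/3.82 = 332 h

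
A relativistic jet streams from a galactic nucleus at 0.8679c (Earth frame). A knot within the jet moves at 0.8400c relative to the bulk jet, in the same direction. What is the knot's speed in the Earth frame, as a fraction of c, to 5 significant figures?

u ≈ 0.98778c

Relativistic velocity addition: u = (u' + v)/(1 + u'v/c²)
= (0.8400 + 0.8679)/(1 + 0.8400×0.8679) = 1.7079/1.729036 = 0.98778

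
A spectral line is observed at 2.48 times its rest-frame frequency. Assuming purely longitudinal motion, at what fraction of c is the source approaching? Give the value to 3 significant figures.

β ≈ 0.720

f_obs/f_src = √((1+β)/(1−β)) = 2.48  ⇒  (1+β)/(1−β) = 6.1504
β = |1 − D²|/(1 + D²) = |1 − 6.1504|/(1 + 6.1504) = 0.720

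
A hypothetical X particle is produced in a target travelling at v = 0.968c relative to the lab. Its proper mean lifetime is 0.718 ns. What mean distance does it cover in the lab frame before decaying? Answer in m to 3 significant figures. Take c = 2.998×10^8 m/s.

γ = 1/√(1 − 0.968²) = 3.9849
Dilated lifetime: Δt = γτ₀ = 3.9849 × 0.718 ns = 2.8611 ns
d = vΔt = 0.968c × 2.8611 ns = 2.9021×10^8 m/s × 2.8611×10^-9 s = 0.830 m

d ≈ 0.830 m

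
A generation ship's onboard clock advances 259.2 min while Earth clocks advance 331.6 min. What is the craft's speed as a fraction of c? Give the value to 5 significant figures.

γ = Δt/τ₀ = 331.6/259.2 = 1.279321
β = √(1 − 1/γ²) = √(1 − 1/1.279321²) = 0.62370

β ≈ 0.62370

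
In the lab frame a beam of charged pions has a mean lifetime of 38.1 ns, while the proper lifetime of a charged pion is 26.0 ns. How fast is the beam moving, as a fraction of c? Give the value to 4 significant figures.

β ≈ 0.7310

γ = Δt/τ₀ = 38.1/26.0 = 1.46538
β = √(1 − 1/γ²) = √(1 − 1/1.46538²) = 0.7310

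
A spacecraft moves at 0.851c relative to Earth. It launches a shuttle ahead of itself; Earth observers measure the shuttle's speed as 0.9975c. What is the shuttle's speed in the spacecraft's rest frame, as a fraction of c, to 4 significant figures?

Inverse velocity addition: u' = (u − v)/(1 − uv/c²)
= (0.9975 − 0.851)/(1 − 0.9975×0.851) = 0.1465/0.151127 = 0.9694

u' ≈ 0.9694c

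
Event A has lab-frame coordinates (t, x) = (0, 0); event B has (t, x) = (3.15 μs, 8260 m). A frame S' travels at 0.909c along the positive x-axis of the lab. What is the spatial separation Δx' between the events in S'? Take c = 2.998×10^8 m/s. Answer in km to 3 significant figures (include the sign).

Δx' ≈ 17.8 km

γ = 1/√(1 − 0.909²) = 2.3993
Δx' = γ(Δx − vΔt) = 2.3993 × (8260 m − 0.909×(2.998×10^8 m/s)×3.15×10^-6 s)
= 2.3993 × (7401.6 m) = 17.8 km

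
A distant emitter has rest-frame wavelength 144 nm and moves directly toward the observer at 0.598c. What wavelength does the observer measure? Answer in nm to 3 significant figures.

λ_obs ≈ 72.2 nm

Relativistic Doppler: λ_obs = λ_src √((1−β)/(1+β))
= 144 × √(0.40200/1.5980) = 144 × 0.50156 = 72.2 nm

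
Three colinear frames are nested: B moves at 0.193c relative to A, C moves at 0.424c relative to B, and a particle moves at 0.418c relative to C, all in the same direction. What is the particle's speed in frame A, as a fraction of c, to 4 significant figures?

Compose boost 2: (0.424 + 0.193)/(1 + 0.424×0.193) = 0.6170/1.08183 = 0.570329
Compose boost 3: (0.418 + 0.570329)/(1 + 0.418×0.570329) = 0.988329/1.23840 = 0.7981

u ≈ 0.7981c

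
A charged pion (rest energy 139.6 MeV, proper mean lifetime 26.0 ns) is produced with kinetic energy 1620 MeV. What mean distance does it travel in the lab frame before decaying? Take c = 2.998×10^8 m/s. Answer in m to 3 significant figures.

γ = 1 + K/(m₀c²) = 1 + 1620/139.6 = 12.605
β = √(1 − 1/γ²) = 0.99685
Dilated lifetime: γτ₀ = 12.605 × 26.0 ns = 327.72 ns
d = βc·γτ₀ = 0.99685 × (2.998×10^8 m/s) × 3.2772×10^-7 s = 97.9 m

d ≈ 97.9 m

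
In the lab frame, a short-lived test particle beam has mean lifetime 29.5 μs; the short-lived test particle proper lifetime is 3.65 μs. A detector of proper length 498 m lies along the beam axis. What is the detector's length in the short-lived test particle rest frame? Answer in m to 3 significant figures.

L ≈ 61.6 m

Time dilation ⇒ γ = Δt/τ₀ = 29.5/3.65 = 8.0822
Length contraction: L = L₀/γ = 498/8.0822 = 61.6 m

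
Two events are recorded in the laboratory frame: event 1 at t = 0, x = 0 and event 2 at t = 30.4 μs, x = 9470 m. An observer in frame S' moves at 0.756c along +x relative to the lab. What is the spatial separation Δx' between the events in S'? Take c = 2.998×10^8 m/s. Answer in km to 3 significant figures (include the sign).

γ = 1/√(1 − 0.756²) = 1.5277
Δx' = γ(Δx − vΔt) = 1.5277 × (9470 m − 0.756×(2.998×10^8 m/s)×30.4×10^-6 s)
= 1.5277 × (2579.9 m) = 3.94 km

Δx' ≈ 3.94 km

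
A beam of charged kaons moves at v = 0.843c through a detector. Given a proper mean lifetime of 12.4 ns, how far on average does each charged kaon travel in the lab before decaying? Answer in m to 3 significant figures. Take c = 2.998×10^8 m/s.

d ≈ 5.83 m

γ = 1/√(1 − 0.843²) = 1.8590
Dilated lifetime: Δt = γτ₀ = 1.8590 × 12.4 ns = 23.052 ns
d = vΔt = 0.843c × 23.052 ns = 2.5273×10^8 m/s × 2.3052×10^-8 s = 5.83 m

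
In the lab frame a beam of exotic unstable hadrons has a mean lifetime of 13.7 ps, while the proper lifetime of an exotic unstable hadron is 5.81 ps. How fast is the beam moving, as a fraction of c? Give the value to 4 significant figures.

β ≈ 0.9056

γ = Δt/τ₀ = 13.7/5.81 = 2.35800
β = √(1 − 1/γ²) = √(1 − 1/2.35800²) = 0.9056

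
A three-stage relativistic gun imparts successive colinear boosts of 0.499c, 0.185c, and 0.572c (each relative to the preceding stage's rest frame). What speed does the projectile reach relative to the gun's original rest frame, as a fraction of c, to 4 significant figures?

Compose boost 2: (0.185 + 0.499)/(1 + 0.185×0.499) = 0.6840/1.09231 = 0.626193
Compose boost 3: (0.572 + 0.626193)/(1 + 0.572×0.626193) = 1.19819/1.35818 = 0.8822

u ≈ 0.8822c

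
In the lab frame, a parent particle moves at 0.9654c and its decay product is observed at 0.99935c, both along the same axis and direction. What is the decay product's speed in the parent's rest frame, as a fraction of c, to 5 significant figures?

u' ≈ 0.96374c

Inverse velocity addition: u' = (u − v)/(1 − uv/c²)
= (0.99935 − 0.9654)/(1 − 0.99935×0.9654) = 0.033950/0.03522751 = 0.96374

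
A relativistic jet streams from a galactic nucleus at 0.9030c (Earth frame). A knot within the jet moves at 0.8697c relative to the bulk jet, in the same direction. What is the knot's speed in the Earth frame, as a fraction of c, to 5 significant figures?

u ≈ 0.99292c

Relativistic velocity addition: u = (u' + v)/(1 + u'v/c²)
= (0.8697 + 0.9030)/(1 + 0.8697×0.9030) = 1.7727/1.785339 = 0.99292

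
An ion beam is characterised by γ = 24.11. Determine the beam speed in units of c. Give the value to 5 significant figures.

β = √(1 − 1/γ²) = √(1 − 1/24.11²) = √(0.9982797) = 0.99914

β ≈ 0.99914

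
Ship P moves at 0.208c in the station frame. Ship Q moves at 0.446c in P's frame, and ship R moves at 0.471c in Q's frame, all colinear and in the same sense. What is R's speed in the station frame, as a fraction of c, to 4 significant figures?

u ≈ 0.8343c

Compose boost 2: (0.446 + 0.208)/(1 + 0.446×0.208) = 0.6540/1.09277 = 0.598480
Compose boost 3: (0.471 + 0.598480)/(1 + 0.471×0.598480) = 1.06948/1.28188 = 0.8343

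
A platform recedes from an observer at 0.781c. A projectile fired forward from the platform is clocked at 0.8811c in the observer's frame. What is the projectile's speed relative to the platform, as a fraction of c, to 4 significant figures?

Inverse velocity addition: u' = (u − v)/(1 − uv/c²)
= (0.8811 − 0.781)/(1 − 0.8811×0.781) = 0.1001/0.311861 = 0.3210

u' ≈ 0.3210c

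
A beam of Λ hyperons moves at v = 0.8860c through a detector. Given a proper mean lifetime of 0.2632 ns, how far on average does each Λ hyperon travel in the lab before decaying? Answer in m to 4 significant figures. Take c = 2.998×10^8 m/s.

γ = 1/√(1 − 0.8860²) = 2.15664
Dilated lifetime: Δt = γτ₀ = 2.15664 × 0.2632 ns = 0.567626 ns
d = vΔt = 0.8860c × 0.567626 ns = 2.65623×10^8 m/s × 5.67626×10^-10 s = 0.1508 m

d ≈ 0.1508 m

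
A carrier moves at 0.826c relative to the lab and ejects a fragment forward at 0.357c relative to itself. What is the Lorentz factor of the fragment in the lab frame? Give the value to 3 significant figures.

γ ≈ 2.46

u_lab = (0.357 + 0.826)/(1 + 0.357×0.826) = 1.183/1.29488 = 0.913597
γ = 1/√(1 − 0.913597²) = 2.46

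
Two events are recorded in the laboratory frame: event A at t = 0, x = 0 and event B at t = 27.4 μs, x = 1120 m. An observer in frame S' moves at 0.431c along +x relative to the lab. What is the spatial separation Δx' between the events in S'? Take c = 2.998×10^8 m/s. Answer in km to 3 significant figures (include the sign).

γ = 1/√(1 − 0.431²) = 1.1082
Δx' = γ(Δx − vΔt) = 1.1082 × (1120 m − 0.431×(2.998×10^8 m/s)×27.4×10^-6 s)
= 1.1082 × (-2420.5 m) = -2.68 km

Δx' ≈ -2.68 km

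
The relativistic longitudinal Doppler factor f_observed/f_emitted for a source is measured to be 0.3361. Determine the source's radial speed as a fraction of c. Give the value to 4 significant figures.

f_obs/f_src = √((1−β)/(1+β)) = 0.3361  ⇒  (1−β)/(1+β) = 0.112963
β = |1 − D²|/(1 + D²) = |1 − 0.112963|/(1 + 0.112963) = 0.7970

β ≈ 0.7970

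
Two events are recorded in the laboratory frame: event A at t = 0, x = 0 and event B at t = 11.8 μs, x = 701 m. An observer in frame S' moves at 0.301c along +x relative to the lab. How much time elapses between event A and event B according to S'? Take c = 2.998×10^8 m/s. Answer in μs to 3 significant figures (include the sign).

Δt' ≈ 11.6 μs

γ = 1/√(1 − 0.301²) = 1.0486
Δt' = γ(Δt − vΔx/c²) = 1.0486 × (11.8 μs − 0.301×701 m / (2.998×10^8 m/s))
= 1.0486 × (11.096 μs) = 11.6 μs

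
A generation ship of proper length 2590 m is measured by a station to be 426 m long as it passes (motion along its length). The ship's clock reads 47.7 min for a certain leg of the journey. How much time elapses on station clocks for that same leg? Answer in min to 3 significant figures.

Length contraction ⇒ γ = L₀/L = 2590/426 = 6.0798
Time dilation: Δt = γτ₀ = 6.0798 × 47.7 min = 290 min

Δt ≈ 290 min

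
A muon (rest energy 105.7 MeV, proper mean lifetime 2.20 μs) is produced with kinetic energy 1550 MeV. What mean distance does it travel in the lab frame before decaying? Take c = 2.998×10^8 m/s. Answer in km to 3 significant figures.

d ≈ 10.3 km

γ = 1 + K/(m₀c²) = 1 + 1550/105.7 = 15.664
β = √(1 − 1/γ²) = 0.99796
Dilated lifetime: γτ₀ = 15.664 × 2.20 μs = 34.461 μs
d = βc·γτ₀ = 0.99796 × (2.998×10^8 m/s) × 3.4461×10^-5 s = 10.3 km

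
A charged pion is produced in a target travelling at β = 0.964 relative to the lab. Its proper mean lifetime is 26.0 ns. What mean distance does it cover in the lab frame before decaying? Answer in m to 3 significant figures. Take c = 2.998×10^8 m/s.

γ = 1/√(1 − 0.964²) = 3.7608
Dilated lifetime: Δt = γτ₀ = 3.7608 × 26.0 ns = 97.780 ns
d = vΔt = 0.964c × 97.780 ns = 2.8901×10^8 m/s × 9.7780×10^-8 s = 28.3 m

d ≈ 28.3 m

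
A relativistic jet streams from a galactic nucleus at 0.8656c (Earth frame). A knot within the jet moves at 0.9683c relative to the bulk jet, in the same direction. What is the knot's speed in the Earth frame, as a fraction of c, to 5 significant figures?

Relativistic velocity addition: u = (u' + v)/(1 + u'v/c²)
= (0.9683 + 0.8656)/(1 + 0.9683×0.8656) = 1.8339/1.838160 = 0.99768

u ≈ 0.99768c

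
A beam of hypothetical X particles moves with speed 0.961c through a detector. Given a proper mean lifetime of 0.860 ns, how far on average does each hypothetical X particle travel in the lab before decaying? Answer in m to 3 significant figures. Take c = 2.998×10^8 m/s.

γ = 1/√(1 − 0.961²) = 3.6160
Dilated lifetime: Δt = γτ₀ = 3.6160 × 0.860 ns = 3.1098 ns
d = vΔt = 0.961c × 3.1098 ns = 2.8811×10^8 m/s × 3.1098×10^-9 s = 0.896 m

d ≈ 0.896 m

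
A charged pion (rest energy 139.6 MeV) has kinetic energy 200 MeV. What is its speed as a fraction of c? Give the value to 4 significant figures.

β ≈ 0.9116

γ = 1 + K/(m₀c²) = 1 + 200/139.6 = 2.43266
β = √(1 − 1/γ²) = 0.9116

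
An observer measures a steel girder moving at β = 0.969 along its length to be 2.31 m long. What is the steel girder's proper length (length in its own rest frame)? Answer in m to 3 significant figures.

L₀ ≈ 9.35 m

γ = 1/√(1 − 0.969²) = 4.0476
L₀ = γL = 4.0476 × 2.31 = 9.35 m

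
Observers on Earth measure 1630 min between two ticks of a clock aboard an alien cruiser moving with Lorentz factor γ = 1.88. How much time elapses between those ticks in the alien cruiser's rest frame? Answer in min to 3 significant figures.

τ₀ ≈ 867 min

γ = 1.88 (given)
Proper time: τ₀ = Δt/γ = 1630/1.88 = 867 min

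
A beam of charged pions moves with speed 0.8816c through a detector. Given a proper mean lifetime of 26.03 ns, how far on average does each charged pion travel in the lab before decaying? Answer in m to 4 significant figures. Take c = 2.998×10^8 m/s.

d ≈ 14.58 m

γ = 1/√(1 − 0.8816²) = 2.11866
Dilated lifetime: Δt = γτ₀ = 2.11866 × 26.03 ns = 55.1486 ns
d = vΔt = 0.8816c × 55.1486 ns = 2.64304×10^8 m/s × 5.51486×10^-8 s = 14.58 m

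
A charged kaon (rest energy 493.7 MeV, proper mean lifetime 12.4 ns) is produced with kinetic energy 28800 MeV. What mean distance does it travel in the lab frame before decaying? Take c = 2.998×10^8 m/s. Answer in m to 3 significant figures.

d ≈ 221 m

γ = 1 + K/(m₀c²) = 1 + 28800/493.7 = 59.335
β = √(1 − 1/γ²) = 0.99986
Dilated lifetime: γτ₀ = 59.335 × 12.4 ns = 735.75 ns
d = βc·γτ₀ = 0.99986 × (2.998×10^8 m/s) × 7.3575×10^-7 s = 221 m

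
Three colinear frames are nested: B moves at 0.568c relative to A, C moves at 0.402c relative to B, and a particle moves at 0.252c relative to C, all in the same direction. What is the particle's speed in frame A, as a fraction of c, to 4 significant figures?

u ≈ 0.8688c

Compose boost 2: (0.402 + 0.568)/(1 + 0.402×0.568) = 0.9700/1.22834 = 0.789686
Compose boost 3: (0.252 + 0.789686)/(1 + 0.252×0.789686) = 1.04169/1.19900 = 0.8688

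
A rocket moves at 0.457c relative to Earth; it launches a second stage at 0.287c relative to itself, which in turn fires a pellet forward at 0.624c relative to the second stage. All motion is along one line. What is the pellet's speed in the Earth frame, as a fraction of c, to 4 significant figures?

Compose boost 2: (0.287 + 0.457)/(1 + 0.287×0.457) = 0.7440/1.13116 = 0.657732
Compose boost 3: (0.624 + 0.657732)/(1 + 0.624×0.657732) = 1.28173/1.41043 = 0.9088

u ≈ 0.9088c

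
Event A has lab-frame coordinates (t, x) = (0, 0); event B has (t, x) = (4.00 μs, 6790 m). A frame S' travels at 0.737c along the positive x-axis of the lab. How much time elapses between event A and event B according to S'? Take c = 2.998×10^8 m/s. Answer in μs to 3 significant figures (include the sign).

γ = 1/√(1 − 0.737²) = 1.4795
Δt' = γ(Δt − vΔx/c²) = 1.4795 × (4.00 μs − 0.737×6790 m / (2.998×10^8 m/s))
= 1.4795 × (-12.692 μs) = -18.8 μs

Δt' ≈ -18.8 μs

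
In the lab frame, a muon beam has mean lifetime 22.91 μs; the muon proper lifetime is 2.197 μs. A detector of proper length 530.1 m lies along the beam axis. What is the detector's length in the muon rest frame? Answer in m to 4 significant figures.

L ≈ 50.83 m

Time dilation ⇒ γ = Δt/τ₀ = 22.91/2.197 = 10.4279
Length contraction: L = L₀/γ = 530.1/10.4279 = 50.83 m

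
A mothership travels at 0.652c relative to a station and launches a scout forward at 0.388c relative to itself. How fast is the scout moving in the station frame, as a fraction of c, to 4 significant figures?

u ≈ 0.8300c

Compose boost 2: (0.388 + 0.652)/(1 + 0.388×0.652) = 1.040/1.25298 = 0.8300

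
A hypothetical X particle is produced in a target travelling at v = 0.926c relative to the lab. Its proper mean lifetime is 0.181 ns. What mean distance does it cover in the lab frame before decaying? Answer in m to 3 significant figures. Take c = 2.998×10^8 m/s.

d ≈ 0.133 m

γ = 1/√(1 − 0.926²) = 2.6488
Dilated lifetime: Δt = γτ₀ = 2.6488 × 0.181 ns = 0.47944 ns
d = vΔt = 0.926c × 0.47944 ns = 2.7761×10^8 m/s × 4.7944×10^-10 s = 0.133 m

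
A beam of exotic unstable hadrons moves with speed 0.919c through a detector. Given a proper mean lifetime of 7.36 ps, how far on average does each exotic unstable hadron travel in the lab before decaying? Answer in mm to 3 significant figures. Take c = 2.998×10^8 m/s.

d ≈ 5.14 mm

γ = 1/√(1 − 0.919²) = 2.5364
Dilated lifetime: Δt = γτ₀ = 2.5364 × 7.36 ps = 18.668 ps
d = vΔt = 0.919c × 18.668 ps = 2.7552×10^8 m/s × 1.8668×10^-11 s = 5.14 mm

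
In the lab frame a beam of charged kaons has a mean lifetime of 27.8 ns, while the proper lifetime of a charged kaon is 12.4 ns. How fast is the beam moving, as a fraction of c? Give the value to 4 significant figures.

β ≈ 0.8950

γ = Δt/τ₀ = 27.8/12.4 = 2.24194
β = √(1 − 1/γ²) = √(1 − 1/2.24194²) = 0.8950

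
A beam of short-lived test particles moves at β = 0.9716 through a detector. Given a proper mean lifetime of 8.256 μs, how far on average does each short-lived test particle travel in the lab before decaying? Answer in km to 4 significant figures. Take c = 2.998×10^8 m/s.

γ = 1/√(1 − 0.9716²) = 4.22602
Dilated lifetime: Δt = γτ₀ = 4.22602 × 8.256 μs = 34.8900 μs
d = vΔt = 0.9716c × 34.8900 μs = 2.91286×10^8 m/s × 3.48900×10^-5 s = 10.16 km

d ≈ 10.16 km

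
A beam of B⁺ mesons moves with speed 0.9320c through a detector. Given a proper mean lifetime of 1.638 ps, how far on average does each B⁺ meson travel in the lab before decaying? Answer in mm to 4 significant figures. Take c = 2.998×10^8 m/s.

γ = 1/√(1 − 0.9320²) = 2.75894
Dilated lifetime: Δt = γτ₀ = 2.75894 × 1.638 ps = 4.51914 ps
d = vΔt = 0.9320c × 4.51914 ps = 2.79414×10^8 m/s × 4.51914×10^-12 s = 1.263 mm

d ≈ 1.263 mm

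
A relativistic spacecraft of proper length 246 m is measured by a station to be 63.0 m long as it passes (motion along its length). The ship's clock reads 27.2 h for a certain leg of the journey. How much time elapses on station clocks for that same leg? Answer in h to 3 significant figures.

Δt ≈ 106 h

Length contraction ⇒ γ = L₀/L = 246/63.0 = 3.9048
Time dilation: Δt = γτ₀ = 3.9048 × 27.2 h = 106 h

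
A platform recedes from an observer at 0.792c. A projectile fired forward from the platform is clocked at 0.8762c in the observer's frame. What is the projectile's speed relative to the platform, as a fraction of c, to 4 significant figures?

Inverse velocity addition: u' = (u − v)/(1 − uv/c²)
= (0.8762 − 0.792)/(1 − 0.8762×0.792) = 0.08420/0.306050 = 0.2751

u' ≈ 0.2751c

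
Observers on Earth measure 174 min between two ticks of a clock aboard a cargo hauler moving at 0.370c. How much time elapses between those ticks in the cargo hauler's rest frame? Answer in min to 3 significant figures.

γ = 1/√(1 − 0.370²) = 1.0764
Proper time: τ₀ = Δt/γ = 174/1.0764 = 162 min

τ₀ ≈ 162 min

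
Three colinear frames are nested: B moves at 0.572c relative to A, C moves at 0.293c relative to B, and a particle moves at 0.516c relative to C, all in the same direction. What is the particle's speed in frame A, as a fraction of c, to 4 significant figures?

Compose boost 2: (0.293 + 0.572)/(1 + 0.293×0.572) = 0.8650/1.16760 = 0.740838
Compose boost 3: (0.516 + 0.740838)/(1 + 0.516×0.740838) = 1.25684/1.38227 = 0.9093

u ≈ 0.9093c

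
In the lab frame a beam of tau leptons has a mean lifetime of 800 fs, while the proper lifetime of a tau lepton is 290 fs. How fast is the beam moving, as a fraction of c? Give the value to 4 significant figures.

γ = Δt/τ₀ = 800/290 = 2.75862
β = √(1 − 1/γ²) = √(1 − 1/2.75862²) = 0.9320

β ≈ 0.9320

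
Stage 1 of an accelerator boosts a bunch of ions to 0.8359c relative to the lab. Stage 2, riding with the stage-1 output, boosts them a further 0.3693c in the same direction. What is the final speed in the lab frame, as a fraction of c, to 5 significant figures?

u ≈ 0.92092c

Compose boost 2: (0.3693 + 0.8359)/(1 + 0.3693×0.8359) = 1.2052/1.308698 = 0.92092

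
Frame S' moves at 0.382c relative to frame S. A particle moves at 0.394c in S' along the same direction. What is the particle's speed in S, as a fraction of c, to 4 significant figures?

Relativistic velocity addition: u = (u' + v)/(1 + u'v/c²)
= (0.394 + 0.382)/(1 + 0.394×0.382) = 0.7760/1.15051 = 0.6745

u ≈ 0.6745c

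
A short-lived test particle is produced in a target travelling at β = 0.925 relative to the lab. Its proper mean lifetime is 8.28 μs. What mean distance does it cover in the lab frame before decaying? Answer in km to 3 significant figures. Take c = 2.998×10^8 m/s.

d ≈ 6.04 km

γ = 1/√(1 − 0.925²) = 2.6318
Dilated lifetime: Δt = γτ₀ = 2.6318 × 8.28 μs = 21.791 μs
d = vΔt = 0.925c × 21.791 μs = 2.7732×10^8 m/s × 2.1791×10^-5 s = 6.04 km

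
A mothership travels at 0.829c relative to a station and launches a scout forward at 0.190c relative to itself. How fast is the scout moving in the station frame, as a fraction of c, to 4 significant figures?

u ≈ 0.8803c

Compose boost 2: (0.190 + 0.829)/(1 + 0.190×0.829) = 1.019/1.15751 = 0.8803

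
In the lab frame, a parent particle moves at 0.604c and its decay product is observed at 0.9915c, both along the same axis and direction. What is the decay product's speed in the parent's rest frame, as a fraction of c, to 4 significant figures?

Inverse velocity addition: u' = (u − v)/(1 − uv/c²)
= (0.9915 − 0.604)/(1 − 0.9915×0.604) = 0.3875/0.401134 = 0.9660

u' ≈ 0.9660c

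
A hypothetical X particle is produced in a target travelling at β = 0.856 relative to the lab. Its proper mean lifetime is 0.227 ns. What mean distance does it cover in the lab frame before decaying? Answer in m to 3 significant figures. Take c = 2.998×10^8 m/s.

γ = 1/√(1 − 0.856²) = 1.9343
Dilated lifetime: Δt = γτ₀ = 1.9343 × 0.227 ns = 0.43909 ns
d = vΔt = 0.856c × 0.43909 ns = 2.5663×10^8 m/s × 4.3909×10^-10 s = 0.113 m

d ≈ 0.113 m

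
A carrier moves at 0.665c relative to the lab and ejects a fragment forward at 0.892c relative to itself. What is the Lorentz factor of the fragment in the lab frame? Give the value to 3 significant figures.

γ ≈ 4.72

u_lab = (0.892 + 0.665)/(1 + 0.892×0.665) = 1.557/1.59318 = 0.977291
γ = 1/√(1 − 0.977291²) = 4.72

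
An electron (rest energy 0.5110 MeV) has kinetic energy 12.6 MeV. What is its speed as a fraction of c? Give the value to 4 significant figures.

γ = 1 + K/(m₀c²) = 1 + 12.6/0.5110 = 25.6575
β = √(1 − 1/γ²) = 0.9992

β ≈ 0.9992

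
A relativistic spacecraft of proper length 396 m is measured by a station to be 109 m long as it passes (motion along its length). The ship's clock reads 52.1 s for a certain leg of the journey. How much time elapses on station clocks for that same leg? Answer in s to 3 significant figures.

Length contraction ⇒ γ = L₀/L = 396/109 = 3.6330
Time dilation: Δt = γτ₀ = 3.6330 × 52.1 s = 189 s

Δt ≈ 189 s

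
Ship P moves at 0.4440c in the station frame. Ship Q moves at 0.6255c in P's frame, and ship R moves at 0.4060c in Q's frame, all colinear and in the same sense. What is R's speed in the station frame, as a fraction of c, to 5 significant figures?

u ≈ 0.92775c

Compose boost 2: (0.6255 + 0.4440)/(1 + 0.6255×0.4440) = 1.0695/1.277722 = 0.8370365
Compose boost 3: (0.4060 + 0.8370365)/(1 + 0.4060×0.8370365) = 1.243037/1.339837 = 0.92775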